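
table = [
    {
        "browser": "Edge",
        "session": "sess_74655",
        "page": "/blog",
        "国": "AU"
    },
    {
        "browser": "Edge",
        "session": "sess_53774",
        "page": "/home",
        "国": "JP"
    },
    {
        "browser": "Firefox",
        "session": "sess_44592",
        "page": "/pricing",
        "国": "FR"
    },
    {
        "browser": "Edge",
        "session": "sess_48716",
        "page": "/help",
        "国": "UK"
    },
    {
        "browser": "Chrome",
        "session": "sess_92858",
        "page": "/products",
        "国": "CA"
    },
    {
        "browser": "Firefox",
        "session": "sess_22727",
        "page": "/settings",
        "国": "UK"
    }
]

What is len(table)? 6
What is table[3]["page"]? "/help"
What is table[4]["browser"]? "Chrome"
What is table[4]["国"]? "CA"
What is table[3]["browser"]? "Edge"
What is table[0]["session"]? "sess_74655"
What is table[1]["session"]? "sess_53774"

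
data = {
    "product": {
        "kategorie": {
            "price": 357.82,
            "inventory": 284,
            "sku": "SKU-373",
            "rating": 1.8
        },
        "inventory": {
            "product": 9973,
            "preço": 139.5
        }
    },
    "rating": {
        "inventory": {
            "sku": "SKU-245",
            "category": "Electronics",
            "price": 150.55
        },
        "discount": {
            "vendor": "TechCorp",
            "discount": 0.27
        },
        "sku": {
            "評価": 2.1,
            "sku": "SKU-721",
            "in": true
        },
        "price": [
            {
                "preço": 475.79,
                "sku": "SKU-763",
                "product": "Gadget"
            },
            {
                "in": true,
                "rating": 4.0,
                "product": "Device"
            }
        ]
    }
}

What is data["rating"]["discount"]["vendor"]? "TechCorp"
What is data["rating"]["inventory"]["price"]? 150.55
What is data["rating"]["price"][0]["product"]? "Gadget"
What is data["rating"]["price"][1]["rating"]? 4.0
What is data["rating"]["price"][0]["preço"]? 475.79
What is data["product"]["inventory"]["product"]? 9973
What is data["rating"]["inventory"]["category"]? "Electronics"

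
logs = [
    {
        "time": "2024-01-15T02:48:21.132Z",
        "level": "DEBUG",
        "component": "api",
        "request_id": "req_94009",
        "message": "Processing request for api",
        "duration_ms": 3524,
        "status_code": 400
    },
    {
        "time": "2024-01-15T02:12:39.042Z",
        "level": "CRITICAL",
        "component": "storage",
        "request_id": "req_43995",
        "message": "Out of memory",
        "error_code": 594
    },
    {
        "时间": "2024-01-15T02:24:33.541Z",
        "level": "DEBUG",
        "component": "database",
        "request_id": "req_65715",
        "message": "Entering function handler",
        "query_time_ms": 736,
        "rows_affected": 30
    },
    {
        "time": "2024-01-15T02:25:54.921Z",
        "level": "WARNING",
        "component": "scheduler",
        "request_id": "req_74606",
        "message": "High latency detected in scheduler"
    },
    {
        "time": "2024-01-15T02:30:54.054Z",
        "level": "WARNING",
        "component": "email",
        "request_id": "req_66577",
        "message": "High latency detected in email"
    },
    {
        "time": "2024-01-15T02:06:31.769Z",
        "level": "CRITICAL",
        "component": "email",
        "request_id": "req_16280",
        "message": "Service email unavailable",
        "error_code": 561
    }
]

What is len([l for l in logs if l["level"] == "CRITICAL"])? 2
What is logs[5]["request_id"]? "req_16280"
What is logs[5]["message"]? "Service email unavailable"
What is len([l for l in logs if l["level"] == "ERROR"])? 0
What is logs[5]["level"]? "CRITICAL"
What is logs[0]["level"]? "DEBUG"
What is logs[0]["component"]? "api"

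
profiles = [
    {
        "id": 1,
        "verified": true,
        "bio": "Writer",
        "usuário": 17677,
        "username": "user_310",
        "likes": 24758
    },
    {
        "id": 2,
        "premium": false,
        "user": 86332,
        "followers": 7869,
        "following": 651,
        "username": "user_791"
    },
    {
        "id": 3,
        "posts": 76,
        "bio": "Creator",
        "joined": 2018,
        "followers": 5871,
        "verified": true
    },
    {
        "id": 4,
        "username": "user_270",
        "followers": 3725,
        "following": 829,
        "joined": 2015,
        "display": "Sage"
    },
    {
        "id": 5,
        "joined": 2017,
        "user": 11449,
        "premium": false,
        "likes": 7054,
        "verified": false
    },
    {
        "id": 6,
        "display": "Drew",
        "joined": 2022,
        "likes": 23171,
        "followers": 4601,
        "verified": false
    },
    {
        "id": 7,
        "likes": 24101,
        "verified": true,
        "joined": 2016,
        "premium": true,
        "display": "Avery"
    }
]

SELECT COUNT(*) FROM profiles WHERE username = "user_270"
1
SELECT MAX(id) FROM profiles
7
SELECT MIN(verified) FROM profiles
False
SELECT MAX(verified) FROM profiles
True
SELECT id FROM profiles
[1, 2, 3, 4, 5, 6, 7]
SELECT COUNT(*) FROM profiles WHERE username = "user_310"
1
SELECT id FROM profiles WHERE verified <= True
[1, 3, 5, 6, 7]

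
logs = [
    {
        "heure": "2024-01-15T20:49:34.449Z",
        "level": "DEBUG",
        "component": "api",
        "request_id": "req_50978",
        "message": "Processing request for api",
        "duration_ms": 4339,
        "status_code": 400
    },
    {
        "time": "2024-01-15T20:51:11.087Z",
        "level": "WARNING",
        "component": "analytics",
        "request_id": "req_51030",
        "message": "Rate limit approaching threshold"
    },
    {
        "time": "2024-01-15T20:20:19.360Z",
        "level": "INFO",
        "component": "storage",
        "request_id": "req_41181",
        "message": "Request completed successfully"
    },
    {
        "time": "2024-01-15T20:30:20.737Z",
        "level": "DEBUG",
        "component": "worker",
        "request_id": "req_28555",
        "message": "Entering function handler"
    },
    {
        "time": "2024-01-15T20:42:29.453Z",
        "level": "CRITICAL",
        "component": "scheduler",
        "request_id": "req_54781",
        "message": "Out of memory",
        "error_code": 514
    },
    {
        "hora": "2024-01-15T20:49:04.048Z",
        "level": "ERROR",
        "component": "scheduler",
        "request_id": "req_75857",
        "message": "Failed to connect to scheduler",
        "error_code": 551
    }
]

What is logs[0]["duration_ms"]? 4339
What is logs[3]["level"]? "DEBUG"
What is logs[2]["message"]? "Request completed successfully"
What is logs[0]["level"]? "DEBUG"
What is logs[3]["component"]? "worker"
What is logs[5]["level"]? "ERROR"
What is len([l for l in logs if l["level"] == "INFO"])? 1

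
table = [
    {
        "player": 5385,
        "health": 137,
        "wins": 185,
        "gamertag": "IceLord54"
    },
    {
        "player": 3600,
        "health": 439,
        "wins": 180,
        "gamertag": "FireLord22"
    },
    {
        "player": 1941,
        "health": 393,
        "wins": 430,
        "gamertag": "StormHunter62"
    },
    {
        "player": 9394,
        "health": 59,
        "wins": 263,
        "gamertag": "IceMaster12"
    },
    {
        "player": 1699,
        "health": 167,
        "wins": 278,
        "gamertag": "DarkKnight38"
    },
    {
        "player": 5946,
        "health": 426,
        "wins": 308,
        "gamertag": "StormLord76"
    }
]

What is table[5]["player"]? 5946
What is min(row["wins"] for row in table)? 180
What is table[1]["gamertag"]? "FireLord22"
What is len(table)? 6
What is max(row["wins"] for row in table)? 430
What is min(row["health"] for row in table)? 59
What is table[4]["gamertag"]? "DarkKnight38"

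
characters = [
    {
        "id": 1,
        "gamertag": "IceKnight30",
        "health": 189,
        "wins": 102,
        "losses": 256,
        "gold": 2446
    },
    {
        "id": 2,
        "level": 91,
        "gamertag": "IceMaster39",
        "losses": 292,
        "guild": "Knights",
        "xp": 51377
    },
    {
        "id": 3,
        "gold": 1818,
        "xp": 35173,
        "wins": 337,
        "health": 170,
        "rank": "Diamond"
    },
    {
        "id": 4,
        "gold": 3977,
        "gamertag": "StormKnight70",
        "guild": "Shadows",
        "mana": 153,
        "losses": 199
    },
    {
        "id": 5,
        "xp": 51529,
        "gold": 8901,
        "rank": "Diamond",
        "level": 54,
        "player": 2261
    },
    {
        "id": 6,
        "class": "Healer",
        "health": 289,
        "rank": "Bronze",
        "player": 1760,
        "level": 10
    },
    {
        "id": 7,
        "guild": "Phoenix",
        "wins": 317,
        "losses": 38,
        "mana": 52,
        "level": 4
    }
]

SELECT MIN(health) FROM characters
170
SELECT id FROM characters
[1, 2, 3, 4, 5, 6, 7]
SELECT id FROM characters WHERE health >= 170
[1, 3, 6]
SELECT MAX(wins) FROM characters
337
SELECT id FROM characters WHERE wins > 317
[3]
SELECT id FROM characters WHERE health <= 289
[1, 3, 6]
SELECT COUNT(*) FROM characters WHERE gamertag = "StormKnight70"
1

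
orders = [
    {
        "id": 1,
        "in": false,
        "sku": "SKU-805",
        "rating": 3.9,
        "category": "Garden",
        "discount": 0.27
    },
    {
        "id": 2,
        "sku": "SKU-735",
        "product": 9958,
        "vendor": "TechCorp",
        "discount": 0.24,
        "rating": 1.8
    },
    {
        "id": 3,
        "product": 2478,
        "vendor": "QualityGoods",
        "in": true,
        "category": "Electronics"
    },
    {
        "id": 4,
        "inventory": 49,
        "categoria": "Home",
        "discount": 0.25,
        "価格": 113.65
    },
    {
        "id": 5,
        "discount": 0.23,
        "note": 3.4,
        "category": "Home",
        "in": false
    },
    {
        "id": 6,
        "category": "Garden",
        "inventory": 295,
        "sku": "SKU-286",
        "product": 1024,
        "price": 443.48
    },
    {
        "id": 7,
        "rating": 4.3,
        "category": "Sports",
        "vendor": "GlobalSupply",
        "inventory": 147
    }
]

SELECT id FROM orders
[1, 2, 3, 4, 5, 6, 7]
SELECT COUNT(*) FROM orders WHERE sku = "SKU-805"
1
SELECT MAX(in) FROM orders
True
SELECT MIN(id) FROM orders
1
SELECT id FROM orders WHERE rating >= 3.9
[1, 7]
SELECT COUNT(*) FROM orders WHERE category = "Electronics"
1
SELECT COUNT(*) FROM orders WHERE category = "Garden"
2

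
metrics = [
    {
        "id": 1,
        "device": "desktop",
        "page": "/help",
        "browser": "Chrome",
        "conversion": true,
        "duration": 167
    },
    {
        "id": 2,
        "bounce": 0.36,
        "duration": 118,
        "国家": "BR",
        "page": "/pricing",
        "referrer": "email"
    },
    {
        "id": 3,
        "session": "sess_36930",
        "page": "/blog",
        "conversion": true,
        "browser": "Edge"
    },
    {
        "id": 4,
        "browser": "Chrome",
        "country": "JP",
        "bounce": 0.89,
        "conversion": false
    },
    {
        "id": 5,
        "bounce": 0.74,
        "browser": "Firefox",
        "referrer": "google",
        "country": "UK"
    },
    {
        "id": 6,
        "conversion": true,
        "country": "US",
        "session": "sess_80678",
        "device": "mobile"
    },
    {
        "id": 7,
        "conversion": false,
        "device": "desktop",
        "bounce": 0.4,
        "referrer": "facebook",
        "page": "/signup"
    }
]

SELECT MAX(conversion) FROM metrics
True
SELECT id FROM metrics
[1, 2, 3, 4, 5, 6, 7]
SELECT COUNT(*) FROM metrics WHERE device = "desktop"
2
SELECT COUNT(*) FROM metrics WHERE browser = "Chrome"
2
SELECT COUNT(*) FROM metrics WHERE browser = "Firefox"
1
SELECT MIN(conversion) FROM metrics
False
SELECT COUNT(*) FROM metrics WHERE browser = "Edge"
1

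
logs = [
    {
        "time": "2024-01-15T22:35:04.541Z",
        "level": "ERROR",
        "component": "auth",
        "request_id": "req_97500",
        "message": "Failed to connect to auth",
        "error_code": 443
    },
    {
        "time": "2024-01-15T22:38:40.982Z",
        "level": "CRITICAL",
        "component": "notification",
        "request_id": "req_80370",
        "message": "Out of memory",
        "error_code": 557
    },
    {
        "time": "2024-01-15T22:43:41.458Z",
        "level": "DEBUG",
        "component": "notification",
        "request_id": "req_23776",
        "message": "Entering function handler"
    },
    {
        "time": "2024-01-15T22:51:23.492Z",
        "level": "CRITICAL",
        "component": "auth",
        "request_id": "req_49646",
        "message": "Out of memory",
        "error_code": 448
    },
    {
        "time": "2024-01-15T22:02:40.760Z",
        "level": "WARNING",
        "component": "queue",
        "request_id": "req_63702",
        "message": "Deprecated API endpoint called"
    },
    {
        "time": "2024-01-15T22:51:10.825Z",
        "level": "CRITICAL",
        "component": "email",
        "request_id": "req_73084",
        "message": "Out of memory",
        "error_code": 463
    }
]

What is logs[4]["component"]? "queue"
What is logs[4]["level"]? "WARNING"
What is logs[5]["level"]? "CRITICAL"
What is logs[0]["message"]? "Failed to connect to auth"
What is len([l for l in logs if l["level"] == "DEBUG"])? 1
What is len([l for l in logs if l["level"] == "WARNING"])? 1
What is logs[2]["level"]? "DEBUG"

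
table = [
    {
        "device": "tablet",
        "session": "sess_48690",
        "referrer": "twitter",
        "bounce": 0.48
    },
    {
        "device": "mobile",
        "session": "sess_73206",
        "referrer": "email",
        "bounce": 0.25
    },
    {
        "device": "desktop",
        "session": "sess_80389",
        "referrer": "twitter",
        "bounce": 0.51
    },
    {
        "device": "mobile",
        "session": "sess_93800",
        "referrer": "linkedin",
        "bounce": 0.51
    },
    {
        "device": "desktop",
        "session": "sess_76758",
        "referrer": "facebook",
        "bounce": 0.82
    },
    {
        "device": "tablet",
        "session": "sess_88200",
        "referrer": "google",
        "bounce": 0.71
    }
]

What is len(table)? 6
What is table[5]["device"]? "tablet"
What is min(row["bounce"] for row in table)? 0.25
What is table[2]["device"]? "desktop"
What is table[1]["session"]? "sess_73206"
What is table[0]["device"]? "tablet"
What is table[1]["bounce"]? 0.25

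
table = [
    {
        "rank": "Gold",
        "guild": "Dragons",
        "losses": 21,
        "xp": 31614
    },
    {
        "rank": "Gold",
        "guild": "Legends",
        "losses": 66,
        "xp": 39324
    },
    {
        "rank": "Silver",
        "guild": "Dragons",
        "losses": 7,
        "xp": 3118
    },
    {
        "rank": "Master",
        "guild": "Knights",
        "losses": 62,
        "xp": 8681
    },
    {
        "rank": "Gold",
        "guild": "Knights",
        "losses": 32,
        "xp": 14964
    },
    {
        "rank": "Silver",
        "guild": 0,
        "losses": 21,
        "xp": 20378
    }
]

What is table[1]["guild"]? "Legends"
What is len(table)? 6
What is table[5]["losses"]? 21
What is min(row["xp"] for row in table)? 3118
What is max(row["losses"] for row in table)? 66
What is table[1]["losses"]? 66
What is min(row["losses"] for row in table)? 7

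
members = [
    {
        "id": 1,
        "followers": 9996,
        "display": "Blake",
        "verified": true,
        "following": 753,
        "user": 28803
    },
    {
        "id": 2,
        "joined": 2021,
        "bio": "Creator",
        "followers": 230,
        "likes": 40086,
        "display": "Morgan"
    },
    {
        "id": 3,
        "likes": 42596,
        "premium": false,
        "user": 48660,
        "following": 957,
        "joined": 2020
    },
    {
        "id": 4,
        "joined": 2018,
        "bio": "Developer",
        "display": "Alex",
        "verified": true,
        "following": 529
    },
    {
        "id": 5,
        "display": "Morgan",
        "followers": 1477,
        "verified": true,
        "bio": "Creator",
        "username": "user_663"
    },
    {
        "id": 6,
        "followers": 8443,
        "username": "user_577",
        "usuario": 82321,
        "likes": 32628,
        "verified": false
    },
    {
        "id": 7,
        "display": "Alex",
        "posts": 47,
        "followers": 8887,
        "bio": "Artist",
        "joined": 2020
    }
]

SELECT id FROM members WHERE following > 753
[3]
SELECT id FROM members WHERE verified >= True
[1, 4, 5]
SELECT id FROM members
[1, 2, 3, 4, 5, 6, 7]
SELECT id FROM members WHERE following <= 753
[1, 4]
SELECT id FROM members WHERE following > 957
[]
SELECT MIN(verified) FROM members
False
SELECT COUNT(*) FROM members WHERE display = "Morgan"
2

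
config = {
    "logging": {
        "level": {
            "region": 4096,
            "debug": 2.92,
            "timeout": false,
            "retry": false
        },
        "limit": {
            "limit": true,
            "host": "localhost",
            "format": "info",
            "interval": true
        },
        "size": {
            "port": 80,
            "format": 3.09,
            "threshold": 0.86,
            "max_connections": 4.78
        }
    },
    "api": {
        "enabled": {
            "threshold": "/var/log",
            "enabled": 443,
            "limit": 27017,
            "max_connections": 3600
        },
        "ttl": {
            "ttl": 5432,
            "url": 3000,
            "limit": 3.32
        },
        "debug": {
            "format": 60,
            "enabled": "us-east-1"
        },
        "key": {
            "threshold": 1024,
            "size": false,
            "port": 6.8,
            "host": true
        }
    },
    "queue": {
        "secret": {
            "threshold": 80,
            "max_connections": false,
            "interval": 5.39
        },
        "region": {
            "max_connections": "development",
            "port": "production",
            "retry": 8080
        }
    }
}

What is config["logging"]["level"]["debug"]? 2.92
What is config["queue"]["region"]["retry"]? 8080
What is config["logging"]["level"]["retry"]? False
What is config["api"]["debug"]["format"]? 60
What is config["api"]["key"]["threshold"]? 1024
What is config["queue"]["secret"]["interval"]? 5.39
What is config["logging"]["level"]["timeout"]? False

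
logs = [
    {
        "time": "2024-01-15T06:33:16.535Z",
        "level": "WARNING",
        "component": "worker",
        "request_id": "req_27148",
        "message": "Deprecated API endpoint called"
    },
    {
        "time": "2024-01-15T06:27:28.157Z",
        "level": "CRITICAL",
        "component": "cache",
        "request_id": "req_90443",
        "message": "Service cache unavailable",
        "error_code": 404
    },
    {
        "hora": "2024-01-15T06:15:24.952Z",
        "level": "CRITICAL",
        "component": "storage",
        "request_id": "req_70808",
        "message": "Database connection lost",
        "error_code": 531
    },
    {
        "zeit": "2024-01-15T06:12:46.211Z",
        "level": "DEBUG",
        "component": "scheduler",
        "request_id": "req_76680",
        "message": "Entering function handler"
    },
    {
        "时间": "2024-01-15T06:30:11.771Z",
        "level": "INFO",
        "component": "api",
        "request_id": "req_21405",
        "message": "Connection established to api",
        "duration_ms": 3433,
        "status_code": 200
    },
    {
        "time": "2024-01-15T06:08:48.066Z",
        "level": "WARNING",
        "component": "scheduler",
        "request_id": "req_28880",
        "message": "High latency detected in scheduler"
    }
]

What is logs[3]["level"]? "DEBUG"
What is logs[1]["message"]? "Service cache unavailable"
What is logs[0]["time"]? "2024-01-15T06:33:16.535Z"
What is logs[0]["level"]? "WARNING"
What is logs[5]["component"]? "scheduler"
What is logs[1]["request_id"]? "req_90443"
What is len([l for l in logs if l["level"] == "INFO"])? 1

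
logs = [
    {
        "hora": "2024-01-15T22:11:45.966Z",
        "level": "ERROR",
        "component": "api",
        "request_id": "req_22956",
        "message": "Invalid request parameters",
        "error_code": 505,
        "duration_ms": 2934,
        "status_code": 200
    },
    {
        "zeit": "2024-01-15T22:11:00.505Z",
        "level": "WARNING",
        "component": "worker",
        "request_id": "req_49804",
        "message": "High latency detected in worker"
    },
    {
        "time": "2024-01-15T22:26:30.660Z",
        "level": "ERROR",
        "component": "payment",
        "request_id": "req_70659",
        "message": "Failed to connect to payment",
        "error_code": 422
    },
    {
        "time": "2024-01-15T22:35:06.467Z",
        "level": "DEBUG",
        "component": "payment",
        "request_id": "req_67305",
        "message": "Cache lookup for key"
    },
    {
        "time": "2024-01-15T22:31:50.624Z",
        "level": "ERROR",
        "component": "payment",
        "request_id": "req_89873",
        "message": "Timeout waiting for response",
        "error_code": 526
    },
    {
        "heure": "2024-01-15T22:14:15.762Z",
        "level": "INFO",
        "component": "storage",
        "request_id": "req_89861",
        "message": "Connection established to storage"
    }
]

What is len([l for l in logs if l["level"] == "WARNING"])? 1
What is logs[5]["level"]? "INFO"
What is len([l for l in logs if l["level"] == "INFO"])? 1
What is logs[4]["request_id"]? "req_89873"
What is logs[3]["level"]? "DEBUG"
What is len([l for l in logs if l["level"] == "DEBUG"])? 1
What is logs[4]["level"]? "ERROR"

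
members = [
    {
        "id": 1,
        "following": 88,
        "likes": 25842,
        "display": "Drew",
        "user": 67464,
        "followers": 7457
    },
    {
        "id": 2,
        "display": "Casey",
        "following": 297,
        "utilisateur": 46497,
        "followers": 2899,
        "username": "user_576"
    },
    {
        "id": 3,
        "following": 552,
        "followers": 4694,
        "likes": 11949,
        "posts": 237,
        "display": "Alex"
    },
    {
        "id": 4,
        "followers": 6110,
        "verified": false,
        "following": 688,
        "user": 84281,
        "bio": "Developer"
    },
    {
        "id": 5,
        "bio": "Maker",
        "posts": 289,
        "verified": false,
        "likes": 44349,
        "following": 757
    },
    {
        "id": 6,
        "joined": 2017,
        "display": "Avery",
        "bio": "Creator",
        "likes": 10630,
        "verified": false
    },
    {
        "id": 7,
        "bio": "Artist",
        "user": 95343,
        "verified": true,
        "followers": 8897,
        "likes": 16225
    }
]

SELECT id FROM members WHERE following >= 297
[2, 3, 4, 5]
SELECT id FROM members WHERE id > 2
[3, 4, 5, 6, 7]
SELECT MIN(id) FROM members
1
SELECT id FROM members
[1, 2, 3, 4, 5, 6, 7]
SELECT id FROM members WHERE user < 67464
[]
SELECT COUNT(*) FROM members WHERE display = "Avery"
1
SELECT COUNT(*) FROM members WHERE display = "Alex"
1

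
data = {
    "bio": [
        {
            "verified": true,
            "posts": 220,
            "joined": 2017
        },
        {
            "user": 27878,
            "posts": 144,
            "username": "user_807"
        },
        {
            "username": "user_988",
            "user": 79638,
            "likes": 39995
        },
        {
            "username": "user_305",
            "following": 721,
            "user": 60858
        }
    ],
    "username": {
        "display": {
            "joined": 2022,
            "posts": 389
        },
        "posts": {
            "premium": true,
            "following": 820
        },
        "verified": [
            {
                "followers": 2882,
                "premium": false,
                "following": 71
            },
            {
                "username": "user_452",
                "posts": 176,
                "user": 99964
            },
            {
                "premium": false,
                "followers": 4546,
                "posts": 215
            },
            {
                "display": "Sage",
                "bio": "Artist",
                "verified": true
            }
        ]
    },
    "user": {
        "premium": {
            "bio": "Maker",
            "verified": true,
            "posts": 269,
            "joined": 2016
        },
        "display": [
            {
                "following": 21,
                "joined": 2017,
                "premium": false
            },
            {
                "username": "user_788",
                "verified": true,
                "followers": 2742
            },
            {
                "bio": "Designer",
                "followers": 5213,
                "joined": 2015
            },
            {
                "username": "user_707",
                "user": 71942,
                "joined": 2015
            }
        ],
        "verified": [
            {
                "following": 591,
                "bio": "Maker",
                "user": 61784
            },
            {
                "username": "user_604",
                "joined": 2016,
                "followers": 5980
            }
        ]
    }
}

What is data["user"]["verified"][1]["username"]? "user_604"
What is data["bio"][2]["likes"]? 39995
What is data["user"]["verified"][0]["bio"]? "Maker"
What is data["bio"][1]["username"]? "user_807"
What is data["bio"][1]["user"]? 27878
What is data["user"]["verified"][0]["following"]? 591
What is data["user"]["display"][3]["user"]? 71942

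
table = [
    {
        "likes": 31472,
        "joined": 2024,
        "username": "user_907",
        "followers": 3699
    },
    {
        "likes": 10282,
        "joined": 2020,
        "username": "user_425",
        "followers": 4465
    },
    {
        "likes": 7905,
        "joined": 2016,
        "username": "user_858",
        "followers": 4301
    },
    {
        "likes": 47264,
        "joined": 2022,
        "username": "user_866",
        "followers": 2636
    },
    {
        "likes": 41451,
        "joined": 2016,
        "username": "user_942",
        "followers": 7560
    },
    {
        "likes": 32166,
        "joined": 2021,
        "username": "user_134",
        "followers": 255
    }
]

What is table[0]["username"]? "user_907"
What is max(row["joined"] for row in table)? 2024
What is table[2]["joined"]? 2016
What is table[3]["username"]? "user_866"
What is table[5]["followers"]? 255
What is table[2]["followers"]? 4301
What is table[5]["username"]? "user_134"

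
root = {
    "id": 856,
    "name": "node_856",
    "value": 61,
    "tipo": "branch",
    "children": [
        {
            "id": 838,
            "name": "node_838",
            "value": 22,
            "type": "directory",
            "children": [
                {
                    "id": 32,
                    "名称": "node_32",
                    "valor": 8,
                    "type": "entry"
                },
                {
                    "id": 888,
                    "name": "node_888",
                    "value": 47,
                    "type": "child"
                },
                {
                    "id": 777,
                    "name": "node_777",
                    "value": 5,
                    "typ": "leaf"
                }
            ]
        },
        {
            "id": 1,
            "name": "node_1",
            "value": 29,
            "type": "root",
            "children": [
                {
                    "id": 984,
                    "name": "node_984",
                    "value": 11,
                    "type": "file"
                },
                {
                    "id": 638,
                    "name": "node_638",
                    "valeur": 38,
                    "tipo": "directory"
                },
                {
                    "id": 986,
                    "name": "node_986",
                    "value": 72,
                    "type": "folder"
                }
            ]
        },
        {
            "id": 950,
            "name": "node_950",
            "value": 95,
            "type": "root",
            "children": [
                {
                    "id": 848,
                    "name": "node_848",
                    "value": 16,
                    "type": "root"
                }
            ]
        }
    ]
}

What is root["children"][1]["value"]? 29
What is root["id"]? 856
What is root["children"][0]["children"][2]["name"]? "node_777"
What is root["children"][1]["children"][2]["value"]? 72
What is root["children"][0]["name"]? "node_838"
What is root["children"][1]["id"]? 1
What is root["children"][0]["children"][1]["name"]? "node_888"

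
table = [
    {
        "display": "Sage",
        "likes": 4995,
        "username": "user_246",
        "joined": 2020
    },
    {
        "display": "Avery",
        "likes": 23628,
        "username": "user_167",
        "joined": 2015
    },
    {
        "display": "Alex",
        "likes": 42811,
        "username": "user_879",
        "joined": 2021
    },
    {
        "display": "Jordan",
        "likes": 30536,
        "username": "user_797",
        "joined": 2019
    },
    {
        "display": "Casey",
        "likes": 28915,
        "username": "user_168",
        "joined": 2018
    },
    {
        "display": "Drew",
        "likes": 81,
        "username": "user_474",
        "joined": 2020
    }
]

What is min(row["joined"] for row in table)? 2015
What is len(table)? 6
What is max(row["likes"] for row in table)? 42811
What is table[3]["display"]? "Jordan"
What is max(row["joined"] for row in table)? 2021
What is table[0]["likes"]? 4995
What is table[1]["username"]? "user_167"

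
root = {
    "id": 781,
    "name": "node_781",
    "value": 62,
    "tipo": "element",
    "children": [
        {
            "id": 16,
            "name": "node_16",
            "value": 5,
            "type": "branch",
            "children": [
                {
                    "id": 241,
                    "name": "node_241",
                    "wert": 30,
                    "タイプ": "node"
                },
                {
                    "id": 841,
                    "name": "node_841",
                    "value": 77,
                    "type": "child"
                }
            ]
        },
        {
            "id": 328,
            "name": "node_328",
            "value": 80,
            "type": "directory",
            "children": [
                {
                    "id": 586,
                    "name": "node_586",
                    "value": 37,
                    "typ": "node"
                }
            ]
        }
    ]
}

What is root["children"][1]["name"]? "node_328"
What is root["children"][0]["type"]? "branch"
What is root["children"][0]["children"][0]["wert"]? 30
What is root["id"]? 781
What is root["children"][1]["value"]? 80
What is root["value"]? 62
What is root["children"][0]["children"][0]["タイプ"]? "node"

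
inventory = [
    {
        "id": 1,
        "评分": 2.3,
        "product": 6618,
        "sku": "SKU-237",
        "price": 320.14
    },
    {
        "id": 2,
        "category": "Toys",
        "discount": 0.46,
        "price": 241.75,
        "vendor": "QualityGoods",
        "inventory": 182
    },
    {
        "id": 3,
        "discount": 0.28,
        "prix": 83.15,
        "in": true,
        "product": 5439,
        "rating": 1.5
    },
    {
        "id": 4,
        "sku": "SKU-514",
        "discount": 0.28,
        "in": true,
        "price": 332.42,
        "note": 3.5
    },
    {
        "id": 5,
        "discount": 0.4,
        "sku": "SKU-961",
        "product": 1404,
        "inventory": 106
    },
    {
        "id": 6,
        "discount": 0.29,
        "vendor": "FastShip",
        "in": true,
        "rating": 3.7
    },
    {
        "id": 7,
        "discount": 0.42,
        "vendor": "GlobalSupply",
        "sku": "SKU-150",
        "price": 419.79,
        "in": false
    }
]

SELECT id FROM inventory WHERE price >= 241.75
[1, 2, 4, 7]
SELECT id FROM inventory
[1, 2, 3, 4, 5, 6, 7]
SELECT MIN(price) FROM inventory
241.75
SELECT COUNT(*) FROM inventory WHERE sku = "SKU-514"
1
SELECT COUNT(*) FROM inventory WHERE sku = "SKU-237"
1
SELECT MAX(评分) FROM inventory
2.3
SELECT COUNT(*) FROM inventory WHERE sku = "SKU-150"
1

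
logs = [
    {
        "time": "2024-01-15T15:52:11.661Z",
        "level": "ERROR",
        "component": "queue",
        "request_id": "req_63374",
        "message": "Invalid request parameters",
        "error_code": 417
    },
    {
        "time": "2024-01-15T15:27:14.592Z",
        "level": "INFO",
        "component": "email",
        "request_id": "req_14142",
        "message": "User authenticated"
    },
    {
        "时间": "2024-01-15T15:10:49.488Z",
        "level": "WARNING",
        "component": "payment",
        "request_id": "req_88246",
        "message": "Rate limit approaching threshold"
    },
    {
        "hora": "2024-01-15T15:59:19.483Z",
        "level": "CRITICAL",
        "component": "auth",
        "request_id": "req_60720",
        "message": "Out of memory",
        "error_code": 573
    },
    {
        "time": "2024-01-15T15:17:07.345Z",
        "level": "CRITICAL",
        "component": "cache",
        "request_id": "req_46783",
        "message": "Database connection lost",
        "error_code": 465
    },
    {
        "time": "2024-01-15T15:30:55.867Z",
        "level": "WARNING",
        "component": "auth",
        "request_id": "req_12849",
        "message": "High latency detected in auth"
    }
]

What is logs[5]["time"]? "2024-01-15T15:30:55.867Z"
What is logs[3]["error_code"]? 573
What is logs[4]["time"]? "2024-01-15T15:17:07.345Z"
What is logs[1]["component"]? "email"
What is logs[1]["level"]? "INFO"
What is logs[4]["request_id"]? "req_46783"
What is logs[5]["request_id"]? "req_12849"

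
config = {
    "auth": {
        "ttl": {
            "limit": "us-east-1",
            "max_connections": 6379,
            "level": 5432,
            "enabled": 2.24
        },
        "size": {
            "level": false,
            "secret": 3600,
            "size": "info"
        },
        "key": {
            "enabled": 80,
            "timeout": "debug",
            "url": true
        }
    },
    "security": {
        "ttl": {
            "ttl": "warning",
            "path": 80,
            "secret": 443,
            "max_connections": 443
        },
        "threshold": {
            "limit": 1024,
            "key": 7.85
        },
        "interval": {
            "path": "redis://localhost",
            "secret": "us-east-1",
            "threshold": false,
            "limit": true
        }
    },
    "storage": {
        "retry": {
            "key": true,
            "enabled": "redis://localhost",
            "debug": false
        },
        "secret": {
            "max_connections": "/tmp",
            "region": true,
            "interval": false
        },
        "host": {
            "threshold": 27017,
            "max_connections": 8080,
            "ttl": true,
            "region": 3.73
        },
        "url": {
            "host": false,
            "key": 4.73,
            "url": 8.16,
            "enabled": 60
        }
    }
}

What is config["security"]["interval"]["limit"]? True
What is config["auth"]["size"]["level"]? False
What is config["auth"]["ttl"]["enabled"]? 2.24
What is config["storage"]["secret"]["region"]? True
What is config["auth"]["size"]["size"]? "info"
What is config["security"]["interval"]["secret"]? "us-east-1"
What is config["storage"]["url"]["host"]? False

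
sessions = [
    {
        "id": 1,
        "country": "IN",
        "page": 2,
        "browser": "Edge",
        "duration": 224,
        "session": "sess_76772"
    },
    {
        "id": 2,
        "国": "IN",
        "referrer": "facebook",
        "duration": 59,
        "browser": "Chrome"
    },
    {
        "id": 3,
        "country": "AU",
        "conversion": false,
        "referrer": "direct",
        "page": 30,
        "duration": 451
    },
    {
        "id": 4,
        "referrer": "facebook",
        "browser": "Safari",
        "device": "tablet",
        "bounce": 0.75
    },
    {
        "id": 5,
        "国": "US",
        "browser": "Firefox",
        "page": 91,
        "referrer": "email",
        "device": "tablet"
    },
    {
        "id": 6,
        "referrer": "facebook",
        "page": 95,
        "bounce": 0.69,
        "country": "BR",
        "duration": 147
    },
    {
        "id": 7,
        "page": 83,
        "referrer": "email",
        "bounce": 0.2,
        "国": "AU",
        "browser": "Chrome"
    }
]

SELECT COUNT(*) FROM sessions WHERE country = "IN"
1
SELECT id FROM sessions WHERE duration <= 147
[2, 6]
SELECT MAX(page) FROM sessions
95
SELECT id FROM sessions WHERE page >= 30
[3, 5, 6, 7]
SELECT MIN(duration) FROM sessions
59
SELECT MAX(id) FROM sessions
7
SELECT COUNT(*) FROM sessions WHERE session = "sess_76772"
1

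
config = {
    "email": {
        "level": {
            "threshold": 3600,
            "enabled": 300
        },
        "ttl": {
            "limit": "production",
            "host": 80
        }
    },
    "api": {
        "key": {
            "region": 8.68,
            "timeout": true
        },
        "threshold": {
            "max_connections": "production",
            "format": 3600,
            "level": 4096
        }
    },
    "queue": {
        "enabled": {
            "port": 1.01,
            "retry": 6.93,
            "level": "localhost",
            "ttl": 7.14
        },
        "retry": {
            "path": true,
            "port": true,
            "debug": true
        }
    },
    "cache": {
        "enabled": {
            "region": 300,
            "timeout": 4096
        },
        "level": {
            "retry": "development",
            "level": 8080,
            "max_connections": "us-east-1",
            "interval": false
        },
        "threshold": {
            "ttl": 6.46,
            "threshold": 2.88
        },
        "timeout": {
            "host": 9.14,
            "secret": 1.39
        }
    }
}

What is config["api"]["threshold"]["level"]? 4096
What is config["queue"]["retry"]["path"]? True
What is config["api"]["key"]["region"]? 8.68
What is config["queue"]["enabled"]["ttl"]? 7.14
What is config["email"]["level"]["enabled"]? 300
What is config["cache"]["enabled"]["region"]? 300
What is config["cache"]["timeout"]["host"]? 9.14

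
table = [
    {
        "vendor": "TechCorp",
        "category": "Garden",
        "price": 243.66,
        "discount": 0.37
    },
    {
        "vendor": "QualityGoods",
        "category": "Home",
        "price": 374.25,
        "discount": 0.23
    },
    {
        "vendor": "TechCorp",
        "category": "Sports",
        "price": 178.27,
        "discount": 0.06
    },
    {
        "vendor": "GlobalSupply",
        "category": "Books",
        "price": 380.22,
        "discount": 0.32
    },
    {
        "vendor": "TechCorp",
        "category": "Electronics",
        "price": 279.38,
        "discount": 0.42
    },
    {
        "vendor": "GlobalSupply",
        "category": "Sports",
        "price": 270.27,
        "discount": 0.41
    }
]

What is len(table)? 6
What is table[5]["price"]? 270.27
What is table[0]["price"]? 243.66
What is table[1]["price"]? 374.25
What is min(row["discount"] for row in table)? 0.06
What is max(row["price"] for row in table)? 380.22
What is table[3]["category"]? "Books"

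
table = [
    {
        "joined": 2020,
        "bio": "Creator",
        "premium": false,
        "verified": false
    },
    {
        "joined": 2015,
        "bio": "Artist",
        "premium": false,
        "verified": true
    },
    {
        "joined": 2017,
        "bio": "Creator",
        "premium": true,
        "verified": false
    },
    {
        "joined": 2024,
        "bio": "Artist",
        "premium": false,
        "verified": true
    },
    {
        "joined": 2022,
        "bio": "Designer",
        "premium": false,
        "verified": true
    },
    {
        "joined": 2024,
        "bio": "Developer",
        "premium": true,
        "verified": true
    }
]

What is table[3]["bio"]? "Artist"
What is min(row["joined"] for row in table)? 2015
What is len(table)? 6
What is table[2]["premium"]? True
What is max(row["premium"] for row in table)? True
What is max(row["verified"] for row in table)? True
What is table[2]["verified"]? False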